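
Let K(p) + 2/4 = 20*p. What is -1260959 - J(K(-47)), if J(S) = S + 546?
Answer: -2521129/2 ≈ -1.2606e+6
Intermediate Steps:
K(p) = -1/2 + 20*p
J(S) = 546 + S
-1260959 - J(K(-47)) = -1260959 - (546 + (-1/2 + 20*(-47))) = -1260959 - (546 + (-1/2 - 940)) = -1260959 - (546 - 1881/2) = -1260959 - 1*(-789/2) = -1260959 + 789/2 = -2521129/2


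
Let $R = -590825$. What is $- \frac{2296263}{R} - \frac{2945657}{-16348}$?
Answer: $\frac{1777907104549}{9658807100} \approx 184.07$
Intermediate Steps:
$- \frac{2296263}{R} - \frac{2945657}{-16348} = - \frac{2296263}{-590825} - \frac{2945657}{-16348} = \left(-2296263\right) \left(- \frac{1}{590825}\right) - - \frac{2945657}{16348} = \frac{2296263}{590825} + \frac{2945657}{16348} = \frac{1777907104549}{9658807100}$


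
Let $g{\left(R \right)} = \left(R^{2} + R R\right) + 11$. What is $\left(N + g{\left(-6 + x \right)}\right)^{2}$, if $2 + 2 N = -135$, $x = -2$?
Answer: $\frac{19881}{4} \approx 4970.3$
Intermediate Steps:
$N = - \frac{137}{2}$ ($N = -1 + \frac{1}{2} \left(-135\right) = -1 - \frac{135}{2} = - \frac{137}{2} \approx -68.5$)
$g{\left(R \right)} = 11 + 2 R^{2}$ ($g{\left(R \right)} = \left(R^{2} + R^{2}\right) + 11 = 2 R^{2} + 11 = 11 + 2 R^{2}$)
$\left(N + g{\left(-6 + x \right)}\right)^{2} = \left(- \frac{137}{2} + \left(11 + 2 \left(-6 - 2\right)^{2}\right)\right)^{2} = \left(- \frac{137}{2} + \left(11 + 2 \left(-8\right)^{2}\right)\right)^{2} = \left(- \frac{137}{2} + \left(11 + 2 \cdot 64\right)\right)^{2} = \left(- \frac{137}{2} + \left(11 + 128\right)\right)^{2} = \left(- \frac{137}{2} + 139\right)^{2} = \left(\frac{141}{2}\right)^{2} = \frac{19881}{4}$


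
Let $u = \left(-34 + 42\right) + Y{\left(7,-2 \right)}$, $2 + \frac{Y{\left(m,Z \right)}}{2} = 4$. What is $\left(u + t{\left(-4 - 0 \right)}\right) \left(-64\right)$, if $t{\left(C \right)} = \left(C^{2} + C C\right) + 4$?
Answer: $-3072$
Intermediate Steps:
$Y{\left(m,Z \right)} = 4$ ($Y{\left(m,Z \right)} = -4 + 2 \cdot 4 = -4 + 8 = 4$)
$t{\left(C \right)} = 4 + 2 C^{2}$ ($t{\left(C \right)} = \left(C^{2} + C^{2}\right) + 4 = 2 C^{2} + 4 = 4 + 2 C^{2}$)
$u = 12$ ($u = \left(-34 + 42\right) + 4 = 8 + 4 = 12$)
$\left(u + t{\left(-4 - 0 \right)}\right) \left(-64\right) = \left(12 + \left(4 + 2 \left(-4 - 0\right)^{2}\right)\right) \left(-64\right) = \left(12 + \left(4 + 2 \left(-4 + 0\right)^{2}\right)\right) \left(-64\right) = \left(12 + \left(4 + 2 \left(-4\right)^{2}\right)\right) \left(-64\right) = \left(12 + \left(4 + 2 \cdot 16\right)\right) \left(-64\right) = \left(12 + \left(4 + 32\right)\right) \left(-64\right) = \left(12 + 36\right) \left(-64\right) = 48 \left(-64\right) = -3072$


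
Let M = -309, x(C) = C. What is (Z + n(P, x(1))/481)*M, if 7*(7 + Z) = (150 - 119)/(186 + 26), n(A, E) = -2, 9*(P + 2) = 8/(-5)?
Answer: 1540267665/713804 ≈ 2157.8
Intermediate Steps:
P = -98/45 (P = -2 + (8/(-5))/9 = -2 + (8*(-⅕))/9 = -2 + (⅑)*(-8/5) = -2 - 8/45 = -98/45 ≈ -2.1778)
Z = -10357/1484 (Z = -7 + ((150 - 119)/(186 + 26))/7 = -7 + (31/212)/7 = -7 + (31*(1/212))/7 = -7 + (⅐)*(31/212) = -7 + 31/1484 = -10357/1484 ≈ -6.9791)
(Z + n(P, x(1))/481)*M = (-10357/1484 - 2/481)*(-309) = -4984685/713804*(-309) = 1540267665/713804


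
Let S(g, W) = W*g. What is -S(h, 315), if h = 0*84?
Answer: 0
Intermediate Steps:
h = 0
-S(h, 315) = -315*0 = -1*0 = 0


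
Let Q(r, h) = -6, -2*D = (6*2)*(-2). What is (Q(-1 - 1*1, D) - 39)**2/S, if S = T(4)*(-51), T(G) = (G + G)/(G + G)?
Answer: -675/17 ≈ -39.706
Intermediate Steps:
D = 12 (D = -6*2*(-2)/2 = -6*(-2) = -1/2*(-24) = 12)
T(G) = 1 (T(G) = (2*G)/((2*G)) = (2*G)*(1/(2*G)) = 1)
S = -51 (S = 1*(-51) = -51)
(Q(-1 - 1*1, D) - 39)**2/S = (-6 - 39)**2/(-51) = (-45)**2*(-1/51) = 2025*(-1/51) = -675/17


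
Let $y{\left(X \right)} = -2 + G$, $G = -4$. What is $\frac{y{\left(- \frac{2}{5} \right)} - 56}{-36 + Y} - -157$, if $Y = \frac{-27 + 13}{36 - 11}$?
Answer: $\frac{72524}{457} \approx 158.7$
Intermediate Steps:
$Y = - \frac{14}{25} \approx -0.56$
$y{\left(X \right)} = -6$ ($y{\left(X \right)} = -2 - 4 = -6$)
$\frac{y{\left(- \frac{2}{5} \right)} - 56}{-36 + Y} - -157 = \frac{-6 - 56}{-36 - \frac{14}{25}} - -157 = - \frac{62}{- \frac{914}{25}} + 157 = \left(-62\right) \left(- \frac{25}{914}\right) + 157 = \frac{775}{457} + 157 = \frac{72524}{457}$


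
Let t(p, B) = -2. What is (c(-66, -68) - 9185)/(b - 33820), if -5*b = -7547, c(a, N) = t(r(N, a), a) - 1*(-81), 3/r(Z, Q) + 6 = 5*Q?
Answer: 290/1029 ≈ 0.28183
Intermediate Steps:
r(Z, Q) = 3/(-6 + 5*Q)
c(a, N) = 79 (c(a, N) = -2 - 1*(-81) = -2 + 81 = 79)
b = 7547/5 (b = -⅕*(-7547) = 7547/5 ≈ 1509.4)
(c(-66, -68) - 9185)/(b - 33820) = (79 - 9185)/(7547/5 - 33820) = -9106/(-161553/5) = -9106*(-5/161553) = 290/1029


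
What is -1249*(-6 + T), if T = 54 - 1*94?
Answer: 57454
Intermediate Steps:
T = -40 (T = 54 - 94 = -40)
-1249*(-6 + T) = -1249*(-6 - 40) = -1249*(-46) = 57454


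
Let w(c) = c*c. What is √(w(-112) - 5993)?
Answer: √6551 ≈ 80.938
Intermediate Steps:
w(c) = c²
√(w(-112) - 5993) = √((-112)² - 5993) = √(12544 - 5993) = √6551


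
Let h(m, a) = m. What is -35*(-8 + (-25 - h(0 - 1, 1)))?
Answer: 1120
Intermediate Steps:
-35*(-8 + (-25 - h(0 - 1, 1))) = -35*(-8 + (-25 - (0 - 1))) = -35*(-8 + (-25 - 1*(-1))) = -35*(-8 + (-25 + 1)) = -35*(-8 - 24) = -35*(-32) = 1120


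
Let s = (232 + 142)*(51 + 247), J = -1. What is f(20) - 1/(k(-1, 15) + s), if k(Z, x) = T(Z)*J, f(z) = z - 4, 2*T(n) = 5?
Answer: 3566382/222899 ≈ 16.000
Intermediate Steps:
T(n) = 5/2 (T(n) = (½)*5 = 5/2)
f(z) = -4 + z
s = 111452 (s = 374*298 = 111452)
k(Z, x) = -5/2 (k(Z, x) = (5/2)*(-1) = -5/2)
f(20) - 1/(k(-1, 15) + s) = (-4 + 20) - 1/(-5/2 + 111452) = 16 - 1/222899/2 = 16 - 1*2/222899 = 16 - 2/222899 = 3566382/222899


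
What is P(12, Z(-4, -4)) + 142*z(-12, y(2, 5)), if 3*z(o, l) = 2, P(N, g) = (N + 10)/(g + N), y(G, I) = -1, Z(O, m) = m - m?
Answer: 193/2 ≈ 96.500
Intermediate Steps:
Z(O, m) = 0
P(N, g) = (10 + N)/(N + g)
z(o, l) = ⅔ (z(o, l) = (⅓)*2 = ⅔)
P(12, Z(-4, -4)) + 142*z(-12, y(2, 5)) = (10 + 12)/(12 + 0) + 142*(⅔) = 22/12 + 284/3 = (1/12)*22 + 284/3 = 11/6 + 284/3 = 193/2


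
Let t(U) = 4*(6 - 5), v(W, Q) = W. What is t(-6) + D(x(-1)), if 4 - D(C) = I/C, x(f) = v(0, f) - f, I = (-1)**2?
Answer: 7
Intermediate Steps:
t(U) = 4 (t(U) = 4*1 = 4)
I = 1
x(f) = -f (x(f) = 0 - f = -f)
D(C) = 4 - 1/C
t(-6) + D(x(-1)) = 4 + (4 - 1/((-1*(-1)))) = 4 + (4 - 1/1) = 4 + (4 - 1*1) = 4 + (4 - 1) = 4 + 3 = 7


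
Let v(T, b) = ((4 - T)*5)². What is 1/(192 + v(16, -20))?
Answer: 1/3792 ≈ 0.00026371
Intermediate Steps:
v(T, b) = (20 - 5*T)²
1/(192 + v(16, -20)) = 1/(192 + 25*(-4 + 16)²) = 1/(192 + 25*12²) = 1/(192 + 25*144) = 1/(192 + 3600) = 1/3792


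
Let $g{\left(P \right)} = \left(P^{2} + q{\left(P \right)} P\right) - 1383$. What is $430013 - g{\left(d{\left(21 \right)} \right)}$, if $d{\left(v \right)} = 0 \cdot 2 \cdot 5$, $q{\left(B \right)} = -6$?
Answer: $431396$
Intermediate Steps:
$d{\left(v \right)} = 0$ ($d{\left(v \right)} = 0 \cdot 5 = 0$)
$g{\left(P \right)} = -1383 + P^{2} - 6 P$ ($g{\left(P \right)} = \left(P^{2} - 6 P\right) - 1383 = -1383 + P^{2} - 6 P$)
$430013 - g{\left(d{\left(21 \right)} \right)} = 430013 - \left(-1383 + 0^{2} - 0\right) = 430013 - \left(-1383 + 0 + 0\right) = 430013 - -1383 = 430013 + 1383 = 431396$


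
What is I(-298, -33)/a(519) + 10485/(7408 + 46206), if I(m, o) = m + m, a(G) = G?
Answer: -26512229/27825666 ≈ -0.95280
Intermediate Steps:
I(m, o) = 2*m
I(-298, -33)/a(519) + 10485/(7408 + 46206) = (2*(-298))/519 + 10485/(7408 + 46206) = -596*1/519 + 10485/53614 = -596/519 + 10485*(1/53614) = -596/519 + 10485/53614 = -26512229/27825666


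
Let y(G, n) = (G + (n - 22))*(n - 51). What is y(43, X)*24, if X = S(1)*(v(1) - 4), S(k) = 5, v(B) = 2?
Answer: -16104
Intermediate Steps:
X = -10 (X = 5*(2 - 4) = 5*(-2) = -10)
y(G, n) = (-51 + n)*(-22 + G + n) (y(G, n) = (G + (-22 + n))*(-51 + n) = (-22 + G + n)*(-51 + n) = (-51 + n)*(-22 + G + n))
y(43, X)*24 = (1122 + (-10)**2 - 73*(-10) - 51*43 + 43*(-10))*24 = (1122 + 100 + 730 - 2193 - 430)*24 = -671*24 = -16104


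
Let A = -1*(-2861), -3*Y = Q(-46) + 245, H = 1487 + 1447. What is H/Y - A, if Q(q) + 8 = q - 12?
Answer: -520921/179 ≈ -2910.2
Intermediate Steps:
H = 2934
Q(q) = -20 + q (Q(q) = -8 + (q - 12) = -8 + (-12 + q) = -20 + q)
Y = -179/3 (Y = -((-20 - 46) + 245)/3 = -(-66 + 245)/3 = -1/3*179 = -179/3 ≈ -59.667)
A = 2861
H/Y - A = 2934/(-179/3) - 1*2861 = 2934*(-3/179) - 2861 = -8802/179 - 2861 = -520921/179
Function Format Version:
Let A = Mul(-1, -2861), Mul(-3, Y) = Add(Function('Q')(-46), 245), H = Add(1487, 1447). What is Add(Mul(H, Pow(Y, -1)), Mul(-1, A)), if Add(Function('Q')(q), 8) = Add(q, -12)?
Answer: Rational(-520921, 179) ≈ -2910.2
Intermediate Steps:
H = 2934
Function('Q')(q) = Add(-20, q) (Function('Q')(q) = Add(-8, Add(q, -12)) = Add(-8, Add(-12, q)) = Add(-20, q))
Y = Rational(-179, 3) (Y = Mul(Rational(-1, 3), Add(Add(-20, -46), 245)) = Mul(Rational(-1, 3), Add(-66, 245)) = Mul(Rational(-1, 3), 179) = Rational(-179, 3) ≈ -59.667)
A = 2861
Add(Mul(H, Pow(Y, -1)), Mul(-1, A)) = Add(Mul(2934, Pow(Rational(-179, 3), -1)), Mul(-1, 2861)) = Add(Mul(2934, Rational(-3, 179)), -2861) = Add(Rational(-8802, 179), -2861) = Rational(-520921, 179)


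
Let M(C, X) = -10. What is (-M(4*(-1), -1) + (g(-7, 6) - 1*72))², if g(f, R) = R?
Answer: 3136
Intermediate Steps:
(-M(4*(-1), -1) + (g(-7, 6) - 1*72))² = (-1*(-10) + (6 - 1*72))² = (10 + (6 - 72))² = (10 - 66)² = (-56)² = 3136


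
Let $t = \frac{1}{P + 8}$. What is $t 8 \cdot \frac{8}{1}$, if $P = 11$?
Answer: $\frac{64}{19} \approx 3.3684$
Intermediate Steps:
$t = \frac{1}{19}$ ($t = \frac{1}{11 + 8} = \frac{1}{19} \approx 0.052632$)
$t 8 \cdot \frac{8}{1} = \frac{1}{19} \cdot 8 \cdot \frac{8}{1} = \frac{8 \cdot 8 \cdot 1}{19} = \frac{8}{19} \cdot 8 = \frac{64}{19}$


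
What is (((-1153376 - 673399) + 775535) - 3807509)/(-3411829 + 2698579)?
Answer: 539861/79250 ≈ 6.8121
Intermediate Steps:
(((-1153376 - 673399) + 775535) - 3807509)/(-3411829 + 2698579) = ((-1826775 + 775535) - 3807509)/(-713250) = (-1051240 - 3807509)*(-1/713250) = -4858749*(-1/713250) = 539861/79250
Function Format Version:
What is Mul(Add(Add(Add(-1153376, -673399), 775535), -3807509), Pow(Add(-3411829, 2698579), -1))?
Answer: Rational(539861, 79250) ≈ 6.8121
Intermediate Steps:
Mul(Add(Add(Add(-1153376, -673399), 775535), -3807509), Pow(Add(-3411829, 2698579), -1)) = Mul(Add(Add(-1826775, 775535), -3807509), Pow(-713250, -1)) = Mul(Add(-1051240, -3807509), Rational(-1, 713250)) = Mul(-4858749, Rational(-1, 713250)) = Rational(539861, 79250)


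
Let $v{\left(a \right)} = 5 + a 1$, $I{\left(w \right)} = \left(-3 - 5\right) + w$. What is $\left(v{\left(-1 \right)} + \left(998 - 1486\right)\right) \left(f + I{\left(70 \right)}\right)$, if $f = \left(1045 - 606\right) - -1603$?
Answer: $-1018336$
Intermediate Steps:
$I{\left(w \right)} = -8 + w$
$f = 2042$ ($f = 439 + 1603 = 2042$)
$v{\left(a \right)} = 5 + a$
$\left(v{\left(-1 \right)} + \left(998 - 1486\right)\right) \left(f + I{\left(70 \right)}\right) = \left(\left(5 - 1\right) + \left(998 - 1486\right)\right) \left(2042 + \left(-8 + 70\right)\right) = \left(4 - 488\right) \left(2042 + 62\right) = \left(-484\right) 2104 = -1018336$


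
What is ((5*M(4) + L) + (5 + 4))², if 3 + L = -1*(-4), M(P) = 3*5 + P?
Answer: 11025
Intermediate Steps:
M(P) = 15 + P
L = 1 (L = -3 - 1*(-4) = -3 + 4 = 1)
((5*M(4) + L) + (5 + 4))² = ((5*(15 + 4) + 1) + (5 + 4))² = ((5*19 + 1) + 9)² = ((95 + 1) + 9)² = (96 + 9)² = 105² = 11025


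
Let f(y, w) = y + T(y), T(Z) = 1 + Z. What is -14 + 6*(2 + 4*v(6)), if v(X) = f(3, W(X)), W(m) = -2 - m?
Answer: 166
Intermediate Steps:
f(y, w) = 1 + 2*y (f(y, w) = y + (1 + y) = 1 + 2*y)
v(X) = 7 (v(X) = 1 + 2*3 = 1 + 6 = 7)
-14 + 6*(2 + 4*v(6)) = -14 + 6*(2 + 4*7) = -14 + 6*(2 + 28) = -14 + 6*30 = -14 + 180 = 166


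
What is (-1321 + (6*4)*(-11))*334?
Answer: -529390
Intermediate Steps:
(-1321 + (6*4)*(-11))*334 = (-1321 + 24*(-11))*334 = (-1321 - 264)*334 = -1585*334 = -529390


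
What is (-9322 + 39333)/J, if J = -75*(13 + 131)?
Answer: -30011/10800 ≈ -2.7788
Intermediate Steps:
J = -10800 (J = -75*144 = -10800)
(-9322 + 39333)/J = (-9322 + 39333)/(-10800) = 30011*(-1/10800) = -30011/10800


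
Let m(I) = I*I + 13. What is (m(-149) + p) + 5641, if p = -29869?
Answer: -2014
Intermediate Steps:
m(I) = 13 + I² (m(I) = I² + 13 = 13 + I²)
(m(-149) + p) + 5641 = ((13 + (-149)²) - 29869) + 5641 = ((13 + 22201) - 29869) + 5641 = (22214 - 29869) + 5641 = -7655 + 5641 = -2014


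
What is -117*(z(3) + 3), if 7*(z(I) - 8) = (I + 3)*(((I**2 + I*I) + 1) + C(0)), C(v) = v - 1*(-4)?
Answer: -25155/7 ≈ -3593.6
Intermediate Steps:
C(v) = 4 + v (C(v) = v + 4 = 4 + v)
z(I) = 8 + (3 + I)*(5 + 2*I**2)/7 (z(I) = 8 + ((I + 3)*(((I**2 + I*I) + 1) + (4 + 0)))/7 = 8 + ((3 + I)*(((I**2 + I**2) + 1) + 4))/7 = 8 + ((3 + I)*((2*I**2 + 1) + 4))/7 = 8 + ((3 + I)*((1 + 2*I**2) + 4))/7 = 8 + ((3 + I)*(5 + 2*I**2))/7 = 8 + (3 + I)*(5 + 2*I**2)/7)
-117*(z(3) + 3) = -117*((71/7 + (2/7)*3**3 + (5/7)*3 + (6/7)*3**2) + 3) = -117*((71/7 + (2/7)*27 + 15/7 + (6/7)*9) + 3) = -117*((71/7 + 54/7 + 15/7 + 54/7) + 3) = -117*(194/7 + 3) = -117*215/7 = -39*645/7 = -25155/7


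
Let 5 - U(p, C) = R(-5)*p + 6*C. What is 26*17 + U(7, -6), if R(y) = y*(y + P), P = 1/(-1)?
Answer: 273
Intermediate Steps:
P = -1
R(y) = y*(-1 + y) (R(y) = y*(y - 1) = y*(-1 + y))
U(p, C) = 5 - 30*p - 6*C (U(p, C) = 5 - ((-5*(-1 - 5))*p + 6*C) = 5 - ((-5*(-6))*p + 6*C) = 5 - (30*p + 6*C) = 5 - (6*C + 30*p) = 5 + (-30*p - 6*C) = 5 - 30*p - 6*C)
26*17 + U(7, -6) = 26*17 + (5 - 30*7 - 6*(-6)) = 442 + (5 - 210 + 36) = 442 - 169 = 273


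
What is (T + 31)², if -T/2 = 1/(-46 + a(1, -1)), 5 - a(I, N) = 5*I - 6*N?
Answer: 651249/676 ≈ 963.39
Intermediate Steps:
a(I, N) = 5 - 5*I + 6*N (a(I, N) = 5 - (5*I - 6*N) = 5 - (-6*N + 5*I) = 5 + (-5*I + 6*N) = 5 - 5*I + 6*N)
T = 1/26 (T = -2/(-46 + (5 - 5*1 + 6*(-1))) = -2/(-46 + (5 - 5 - 6)) = -2/(-46 - 6) = -2/(-52) = -2*(-1/52) = 1/26 ≈ 0.038462)
(T + 31)² = (1/26 + 31)² = (807/26)² = 651249/676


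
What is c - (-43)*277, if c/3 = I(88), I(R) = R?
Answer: 12175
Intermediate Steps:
c = 264 (c = 3*88 = 264)
c - (-43)*277 = 264 - (-43)*277 = 264 - 1*(-11911) = 264 + 11911 = 12175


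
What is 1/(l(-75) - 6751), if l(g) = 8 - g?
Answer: -1/6668 ≈ -0.00014997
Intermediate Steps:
1/(l(-75) - 6751) = 1/((8 - 1*(-75)) - 6751) = 1/((8 + 75) - 6751) = 1/(83 - 6751) = 1/(-6668) = -1/6668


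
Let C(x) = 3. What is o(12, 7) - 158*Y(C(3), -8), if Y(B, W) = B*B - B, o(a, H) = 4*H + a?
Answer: -908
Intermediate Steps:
o(a, H) = a + 4*H
Y(B, W) = B² - B
o(12, 7) - 158*Y(C(3), -8) = (12 + 4*7) - 474*(-1 + 3) = (12 + 28) - 474*2 = 40 - 158*6 = 40 - 948 = -908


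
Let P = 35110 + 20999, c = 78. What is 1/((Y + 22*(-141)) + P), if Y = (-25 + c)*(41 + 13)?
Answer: 1/55869 ≈ 1.7899e-5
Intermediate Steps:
P = 56109
Y = 2862 (Y = (-25 + 78)*(41 + 13) = 53*54 = 2862)
1/((Y + 22*(-141)) + P) = 1/((2862 + 22*(-141)) + 56109) = 1/((2862 - 3102) + 56109) = 1/(-240 + 56109) = 1/55869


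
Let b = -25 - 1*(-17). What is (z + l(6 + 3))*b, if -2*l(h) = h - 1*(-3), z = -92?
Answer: 784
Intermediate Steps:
l(h) = -3/2 - h/2 (l(h) = -(h - 1*(-3))/2 = -(h + 3)/2 = -(3 + h)/2 = -3/2 - h/2)
b = -8 (b = -25 + 17 = -8)
(z + l(6 + 3))*b = (-92 + (-3/2 - (6 + 3)/2))*(-8) = (-92 + (-3/2 - 1/2*9))*(-8) = (-92 + (-3/2 - 9/2))*(-8) = (-92 - 6)*(-8) = -98*(-8) = 784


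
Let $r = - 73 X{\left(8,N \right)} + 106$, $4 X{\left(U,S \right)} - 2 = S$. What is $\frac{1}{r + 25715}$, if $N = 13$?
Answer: $\frac{4}{102189} \approx 3.9143 \cdot 10^{-5}$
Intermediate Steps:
$X{\left(U,S \right)} = \frac{1}{2} + \frac{S}{4}$
$r = - \frac{671}{4}$ ($r = - 73 \left(\frac{1}{2} + \frac{1}{4} \cdot 13\right) + 106 = - 73 \left(\frac{1}{2} + \frac{13}{4}\right) + 106 = \left(-73\right) \frac{15}{4} + 106 = - \frac{1095}{4} + 106 = - \frac{671}{4} \approx -167.75$)
$\frac{1}{r + 25715} = \frac{1}{- \frac{671}{4} + 25715} = \frac{1}{\frac{102189}{4}} = \frac{4}{102189}$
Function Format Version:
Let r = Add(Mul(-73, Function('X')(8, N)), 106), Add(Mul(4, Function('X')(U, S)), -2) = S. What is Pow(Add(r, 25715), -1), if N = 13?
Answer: Rational(4, 102189) ≈ 3.9143e-5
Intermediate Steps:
Function('X')(U, S) = Add(Rational(1, 2), Mul(Rational(1, 4), S))
r = Rational(-671, 4) (r = Add(Mul(-73, Add(Rational(1, 2), Mul(Rational(1, 4), 13))), 106) = Add(Mul(-73, Add(Rational(1, 2), Rational(13, 4))), 106) = Add(Mul(-73, Rational(15, 4)), 106) = Add(Rational(-1095, 4), 106) = Rational(-671, 4) ≈ -167.75)
Pow(Add(r, 25715), -1) = Pow(Add(Rational(-671, 4), 25715), -1) = Pow(Rational(102189, 4), -1) = Rational(4, 102189)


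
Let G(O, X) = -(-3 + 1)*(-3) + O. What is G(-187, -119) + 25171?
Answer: 24978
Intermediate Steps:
G(O, X) = -6 + O (G(O, X) = -(-2)*(-3) + O = -1*6 + O = -6 + O)
G(-187, -119) + 25171 = (-6 - 187) + 25171 = -193 + 25171 = 24978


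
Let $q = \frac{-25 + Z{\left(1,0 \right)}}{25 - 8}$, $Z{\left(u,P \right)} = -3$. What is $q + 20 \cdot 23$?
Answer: $\frac{7792}{17} \approx 458.35$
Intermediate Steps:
$q = - \frac{28}{17}$ ($q = \frac{-25 - 3}{25 - 8} = - \frac{28}{17} \approx -1.6471$)
$q + 20 \cdot 23 = - \frac{28}{17} + 20 \cdot 23 = - \frac{28}{17} + 460 = \frac{7792}{17}$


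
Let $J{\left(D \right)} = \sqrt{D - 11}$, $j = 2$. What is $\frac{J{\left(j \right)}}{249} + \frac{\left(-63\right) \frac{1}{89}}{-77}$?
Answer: $\frac{9}{979} + \frac{i}{83} \approx 0.009193 + 0.012048 i$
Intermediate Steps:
$J{\left(D \right)} = \sqrt{-11 + D}$
$\frac{J{\left(j \right)}}{249} + \frac{\left(-63\right) \frac{1}{89}}{-77} = \frac{\sqrt{-11 + 2}}{249} + \frac{\left(-63\right) \frac{1}{89}}{-77} = \sqrt{-9} \cdot \frac{1}{249} + \left(-63\right) \frac{1}{89} \left(- \frac{1}{77}\right) = 3 i \frac{1}{249} - - \frac{9}{979} = \frac{i}{83} + \frac{9}{979} = \frac{9}{979} + \frac{i}{83}$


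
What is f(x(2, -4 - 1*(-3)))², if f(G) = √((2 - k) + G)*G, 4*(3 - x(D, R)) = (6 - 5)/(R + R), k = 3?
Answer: 10625/512 ≈ 20.752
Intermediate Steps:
x(D, R) = 3 - 1/(8*R) (x(D, R) = 3 - (6 - 5)/(4*(R + R)) = 3 - 1/(4*(2*R)) = 3 - 1/(2*R)/4 = 3 - 1/(8*R))
f(G) = G*√(-1 + G) (f(G) = √((2 - 1*3) + G)*G = √((2 - 3) + G)*G = √(-1 + G)*G = G*√(-1 + G))
f(x(2, -4 - 1*(-3)))² = ((3 - 1/(8*(-4 - 1*(-3))))*√(-1 + (3 - 1/(8*(-4 - 1*(-3))))))² = ((3 - 1/(8*(-4 + 3)))*√(-1 + (3 - 1/(8*(-4 + 3)))))² = ((3 - ⅛/(-1))*√(-1 + (3 - ⅛/(-1))))² = ((3 - ⅛*(-1))*√(-1 + (3 - ⅛*(-1))))² = ((3 + ⅛)*√(-1 + (3 + ⅛)))² = (25*√(-1 + 25/8)/8)² = (25*√(17/8)/8)² = (25*(√34/4)/8)² = (25*√34/32)² = 10625/512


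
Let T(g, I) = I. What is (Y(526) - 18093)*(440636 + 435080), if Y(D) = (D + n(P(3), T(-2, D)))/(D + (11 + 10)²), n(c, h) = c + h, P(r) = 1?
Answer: -15320544582648/967 ≈ -1.5843e+10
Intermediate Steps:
Y(D) = (1 + 2*D)/(441 + D) (Y(D) = (D + (1 + D))/(D + (11 + 10)²) = (1 + 2*D)/(D + 21²) = (1 + 2*D)/(D + 441) = (1 + 2*D)/(441 + D))
(Y(526) - 18093)*(440636 + 435080) = ((1 + 2*526)/(441 + 526) - 18093)*(440636 + 435080) = ((1 + 1052)/967 - 18093)*875716 = ((1/967)*1053 - 18093)*875716 = (1053/967 - 18093)*875716 = -17494878/967*875716 = -15320544582648/967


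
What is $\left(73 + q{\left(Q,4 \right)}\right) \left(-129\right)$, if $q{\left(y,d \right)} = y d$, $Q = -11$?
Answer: $-3741$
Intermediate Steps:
$q{\left(y,d \right)} = d y$
$\left(73 + q{\left(Q,4 \right)}\right) \left(-129\right) = \left(73 + 4 \left(-11\right)\right) \left(-129\right) = \left(73 - 44\right) \left(-129\right) = 29 \left(-129\right) = -3741$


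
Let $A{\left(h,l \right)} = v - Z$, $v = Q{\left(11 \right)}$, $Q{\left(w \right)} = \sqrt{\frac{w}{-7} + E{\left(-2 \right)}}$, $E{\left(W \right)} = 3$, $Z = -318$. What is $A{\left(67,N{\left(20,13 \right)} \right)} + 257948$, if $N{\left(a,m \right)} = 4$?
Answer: $258266 + \frac{\sqrt{70}}{7} \approx 2.5827 \cdot 10^{5}$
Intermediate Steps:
$Q{\left(w \right)} = \sqrt{3 - \frac{w}{7}}$ ($Q{\left(w \right)} = \sqrt{\frac{w}{-7} + 3} = \sqrt{w \left(- \frac{1}{7}\right) + 3} = \sqrt{- \frac{w}{7} + 3} = \sqrt{3 - \frac{w}{7}}$)
$v = \frac{\sqrt{70}}{7}$ ($v = \frac{\sqrt{147 - 77}}{7} = \frac{\sqrt{70}}{7} \approx 1.1952$)
$A{\left(h,l \right)} = 318 + \frac{\sqrt{70}}{7}$ ($A{\left(h,l \right)} = \frac{\sqrt{70}}{7} - -318 = \frac{\sqrt{70}}{7} + 318 = 318 + \frac{\sqrt{70}}{7}$)
$A{\left(67,N{\left(20,13 \right)} \right)} + 257948 = \left(318 + \frac{\sqrt{70}}{7}\right) + 257948 = 258266 + \frac{\sqrt{70}}{7}$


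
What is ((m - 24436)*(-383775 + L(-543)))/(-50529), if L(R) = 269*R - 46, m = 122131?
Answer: 17255802720/16843 ≈ 1.0245e+6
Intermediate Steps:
L(R) = -46 + 269*R
((m - 24436)*(-383775 + L(-543)))/(-50529) = ((122131 - 24436)*(-383775 + (-46 + 269*(-543))))/(-50529) = (97695*(-383775 + (-46 - 146067)))*(-1/50529) = (97695*(-383775 - 146113))*(-1/50529) = (97695*(-529888))*(-1/50529) = -51767408160*(-1/50529) = 17255802720/16843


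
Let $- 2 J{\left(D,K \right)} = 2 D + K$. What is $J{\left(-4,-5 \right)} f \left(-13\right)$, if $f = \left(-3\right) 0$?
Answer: $0$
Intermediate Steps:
$J{\left(D,K \right)} = - D - \frac{K}{2}$ ($J{\left(D,K \right)} = - \frac{2 D + K}{2} = - \frac{K + 2 D}{2} = - D - \frac{K}{2}$)
$f = 0$
$J{\left(-4,-5 \right)} f \left(-13\right) = \left(\left(-1\right) \left(-4\right) - - \frac{5}{2}\right) 0 \left(-13\right) = \left(4 + \frac{5}{2}\right) 0 \left(-13\right) = \frac{13}{2} \cdot 0 \left(-13\right) = 0 \left(-13\right) = 0$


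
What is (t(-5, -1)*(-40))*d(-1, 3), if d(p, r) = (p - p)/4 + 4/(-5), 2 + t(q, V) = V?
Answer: -96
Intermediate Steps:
t(q, V) = -2 + V
d(p, r) = -⅘ (d(p, r) = 0*(¼) + 4*(-⅕) = 0 - ⅘ = -⅘)
(t(-5, -1)*(-40))*d(-1, 3) = ((-2 - 1)*(-40))*(-⅘) = -3*(-40)*(-⅘) = 120*(-⅘) = -96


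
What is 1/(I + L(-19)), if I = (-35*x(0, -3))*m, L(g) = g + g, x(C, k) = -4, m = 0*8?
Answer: -1/38 ≈ -0.026316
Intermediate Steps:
m = 0
L(g) = 2*g
I = 0 (I = -35*(-4)*0 = 140*0 = 0)
1/(I + L(-19)) = 1/(0 + 2*(-19)) = 1/(0 - 38) = 1/(-38) = -1/38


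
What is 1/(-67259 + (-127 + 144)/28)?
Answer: -28/1883235 ≈ -1.4868e-5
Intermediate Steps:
1/(-67259 + (-127 + 144)/28) = 1/(-67259 + 17*(1/28)) = 1/(-67259 + 17/28) = 1/(-1883235/28) = -28/1883235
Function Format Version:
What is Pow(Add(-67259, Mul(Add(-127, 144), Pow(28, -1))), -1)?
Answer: Rational(-28, 1883235) ≈ -1.4868e-5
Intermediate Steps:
Pow(Add(-67259, Mul(Add(-127, 144), Pow(28, -1))), -1) = Pow(Add(-67259, Mul(17, Rational(1, 28))), -1) = Pow(Add(-67259, Rational(17, 28)), -1) = Pow(Rational(-1883235, 28), -1) = Rational(-28, 1883235)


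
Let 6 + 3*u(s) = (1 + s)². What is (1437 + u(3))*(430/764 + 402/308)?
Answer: 118710833/44121 ≈ 2690.6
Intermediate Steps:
u(s) = -2 + (1 + s)²/3
(1437 + u(3))*(430/764 + 402/308) = (1437 + (-2 + (1 + 3)²/3))*(430/764 + 402/308) = (1437 + (-2 + (⅓)*4²))*(430*(1/764) + 402*(1/308)) = (1437 + (-2 + (⅓)*16))*(215/382 + 201/154) = (1437 + (-2 + 16/3))*(27473/14707) = (1437 + 10/3)*(27473/14707) = (4321/3)*(27473/14707) = 118710833/44121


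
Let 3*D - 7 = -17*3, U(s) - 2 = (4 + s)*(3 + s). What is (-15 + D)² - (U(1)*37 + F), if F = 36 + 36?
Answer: -53/9 ≈ -5.8889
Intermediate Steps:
F = 72
U(s) = 2 + (3 + s)*(4 + s) (U(s) = 2 + (4 + s)*(3 + s) = 2 + (3 + s)*(4 + s))
D = -44/3 (D = 7/3 + (-17*3)/3 = 7/3 + (⅓)*(-51) = 7/3 - 17 = -44/3 ≈ -14.667)
(-15 + D)² - (U(1)*37 + F) = (-15 - 44/3)² - ((14 + 1² + 7*1)*37 + 72) = (-89/3)² - ((14 + 1 + 7)*37 + 72) = 7921/9 - (22*37 + 72) = 7921/9 - (814 + 72) = 7921/9 - 1*886 = 7921/9 - 886 = -53/9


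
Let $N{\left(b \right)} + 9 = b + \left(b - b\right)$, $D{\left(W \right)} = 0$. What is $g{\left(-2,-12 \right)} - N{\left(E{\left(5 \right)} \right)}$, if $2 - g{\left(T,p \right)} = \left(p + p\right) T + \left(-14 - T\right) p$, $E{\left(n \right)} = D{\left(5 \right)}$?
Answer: $-181$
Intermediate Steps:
$E{\left(n \right)} = 0$
$N{\left(b \right)} = -9 + b$ ($N{\left(b \right)} = -9 + \left(b + \left(b - b\right)\right) = -9 + \left(b + 0\right) = -9 + b$)
$g{\left(T,p \right)} = 2 - p \left(-14 - T\right) - 2 T p$ ($g{\left(T,p \right)} = 2 - \left(\left(p + p\right) T + \left(-14 - T\right) p\right) = 2 - \left(2 p T + p \left(-14 - T\right)\right) = 2 - \left(2 T p + p \left(-14 - T\right)\right) = 2 - \left(p \left(-14 - T\right) + 2 T p\right) = 2 - p \left(-14 - T\right) - 2 T p$)
$g{\left(-2,-12 \right)} - N{\left(E{\left(5 \right)} \right)} = \left(2 + 14 \left(-12\right) - \left(-2\right) \left(-12\right)\right) - \left(-9 + 0\right) = \left(2 - 168 - 24\right) - -9 = -190 + 9 = -181$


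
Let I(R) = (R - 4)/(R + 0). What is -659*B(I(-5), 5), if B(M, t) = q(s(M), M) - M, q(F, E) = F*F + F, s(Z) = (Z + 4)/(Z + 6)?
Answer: 2523311/7605 ≈ 331.80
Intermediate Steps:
s(Z) = (4 + Z)/(6 + Z)
q(F, E) = F + F² (q(F, E) = F² + F = F + F²)
I(R) = (-4 + R)/R
B(M, t) = -M + (1 + (4 + M)/(6 + M))*(4 + M)/(6 + M) (B(M, t) = ((4 + M)/(6 + M))*(1 + (4 + M)/(6 + M)) - M = (1 + (4 + M)/(6 + M))*(4 + M)/(6 + M) - M = -M + (1 + (4 + M)/(6 + M))*(4 + M)/(6 + M))
-659*B(I(-5), 5) = -659*(-(-4 - 5)/(-5)*(6 + (-4 - 5)/(-5))² + 2*(4 + (-4 - 5)/(-5))*(5 + (-4 - 5)/(-5)))/(6 + (-4 - 5)/(-5))² = -659*(-(-⅕*(-9))*(6 - ⅕*(-9))² + 2*(4 - ⅕*(-9))*(5 - ⅕*(-9)))/(6 - ⅕*(-9))² = -659*(-1*9/5*(6 + 9/5)² + 2*(4 + 9/5)*(5 + 9/5))/(6 + 9/5)² = -659*(-1*9/5*(39/5)² + 2*(29/5)*(34/5))/(39/5)² = -16475*(-1*9/5*1521/25 + 1972/25)/1521 = -16475*(-13689/125 + 1972/25)/1521 = -16475*(-3829)/(1521*125) = -659*(-3829/7605) = 2523311/7605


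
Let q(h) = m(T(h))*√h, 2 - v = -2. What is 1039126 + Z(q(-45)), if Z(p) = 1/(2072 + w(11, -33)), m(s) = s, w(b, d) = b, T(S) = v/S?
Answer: 2164499459/2083 ≈ 1.0391e+6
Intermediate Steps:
v = 4 (v = 2 - 1*(-2) = 2 + 2 = 4)
T(S) = 4/S
q(h) = 4/√h (q(h) = (4/h)*√h = 4/√h)
Z(p) = 1/2083 (Z(p) = 1/(2072 + 11) = 1/2083)
1039126 + Z(q(-45)) = 1039126 + 1/2083 = 2164499459/2083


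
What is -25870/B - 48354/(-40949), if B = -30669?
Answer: 2542319456/1255864881 ≈ 2.0244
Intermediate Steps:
-25870/B - 48354/(-40949) = -25870/(-30669) - 48354/(-40949) = -25870*(-1/30669) - 48354*(-1/40949) = 25870/30669 + 48354/40949 = 2542319456/1255864881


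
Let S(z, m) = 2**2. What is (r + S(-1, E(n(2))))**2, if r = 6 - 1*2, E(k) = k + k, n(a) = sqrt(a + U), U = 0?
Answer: 64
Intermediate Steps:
n(a) = sqrt(a) (n(a) = sqrt(a + 0) = sqrt(a))
E(k) = 2*k
S(z, m) = 4
r = 4 (r = 6 - 2 = 4)
(r + S(-1, E(n(2))))**2 = (4 + 4)**2 = 8**2 = 64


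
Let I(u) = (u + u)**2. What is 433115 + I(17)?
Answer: 434271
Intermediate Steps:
I(u) = 4*u**2 (I(u) = (2*u)**2 = 4*u**2)
433115 + I(17) = 433115 + 4*17**2 = 433115 + 4*289 = 433115 + 1156 = 434271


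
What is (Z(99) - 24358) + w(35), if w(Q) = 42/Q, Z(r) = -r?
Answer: -122279/5 ≈ -24456.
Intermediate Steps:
(Z(99) - 24358) + w(35) = (-1*99 - 24358) + 42/35 = (-99 - 24358) + 42*(1/35) = -24457 + 6/5 = -122279/5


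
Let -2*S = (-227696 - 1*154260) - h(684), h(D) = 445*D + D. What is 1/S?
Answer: 1/343510 ≈ 2.9111e-6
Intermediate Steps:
h(D) = 446*D
S = 343510 (S = -((-227696 - 1*154260) - 446*684)/2 = -((-227696 - 154260) - 1*305064)/2 = -(-381956 - 305064)/2 = -1/2*(-687020) = 343510)
1/S = 1/343510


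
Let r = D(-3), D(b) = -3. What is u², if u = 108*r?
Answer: 104976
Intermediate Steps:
r = -3
u = -324 (u = 108*(-3) = -324)
u² = (-324)² = 104976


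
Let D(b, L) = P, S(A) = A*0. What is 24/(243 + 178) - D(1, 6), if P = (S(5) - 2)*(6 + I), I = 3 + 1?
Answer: 8444/421 ≈ 20.057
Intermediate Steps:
S(A) = 0
I = 4
P = -20 (P = (0 - 2)*(6 + 4) = -2*10 = -20)
D(b, L) = -20
24/(243 + 178) - D(1, 6) = 24/(243 + 178) - 1*(-20) = 24/421 + 20 = 8444/421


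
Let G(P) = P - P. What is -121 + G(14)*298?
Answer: -121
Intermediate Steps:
G(P) = 0
-121 + G(14)*298 = -121 + 0*298 = -121 + 0 = -121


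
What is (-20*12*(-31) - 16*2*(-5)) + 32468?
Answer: 40068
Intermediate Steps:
(-20*12*(-31) - 16*2*(-5)) + 32468 = (-240*(-31) - 32*(-5)) + 32468 = (7440 + 160) + 32468 = 7600 + 32468 = 40068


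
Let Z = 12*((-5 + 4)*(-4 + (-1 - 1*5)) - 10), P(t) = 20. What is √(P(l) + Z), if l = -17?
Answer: 2*√5 ≈ 4.4721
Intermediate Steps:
Z = 0 (Z = 12*(-(-4 + (-1 - 5)) - 10) = 12*(-(-4 - 6) - 10) = 12*(-1*(-10) - 10) = 12*(10 - 10) = 12*0 = 0)
√(P(l) + Z) = √(20 + 0) = √20 = 2*√5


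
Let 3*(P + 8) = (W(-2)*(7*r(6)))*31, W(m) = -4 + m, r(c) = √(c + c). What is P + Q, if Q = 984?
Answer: 976 - 868*√3 ≈ -527.42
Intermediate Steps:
r(c) = √2*√c (r(c) = √(2*c) = √2*√c)
P = -8 - 868*√3 (P = -8 + (((-4 - 2)*(7*(√2*√6)))*31)/3 = -8 + (-42*2*√3*31)/3 = -8 + (-84*√3*31)/3 = -8 + (-2604*√3)/3 = -8 - 868*√3 ≈ -1511.4)
P + Q = (-8 - 868*√3) + 984 = 976 - 868*√3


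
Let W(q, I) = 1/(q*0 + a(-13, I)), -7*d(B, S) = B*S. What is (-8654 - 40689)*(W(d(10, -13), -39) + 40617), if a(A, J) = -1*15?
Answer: -30062420122/15 ≈ -2.0042e+9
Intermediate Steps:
a(A, J) = -15
d(B, S) = -B*S/7
W(q, I) = -1/15 (W(q, I) = 1/(q*0 - 15) = 1/(0 - 15) = 1/(-15) = -1/15)
(-8654 - 40689)*(W(d(10, -13), -39) + 40617) = (-8654 - 40689)*(-1/15 + 40617) = -49343*609254/15 = -30062420122/15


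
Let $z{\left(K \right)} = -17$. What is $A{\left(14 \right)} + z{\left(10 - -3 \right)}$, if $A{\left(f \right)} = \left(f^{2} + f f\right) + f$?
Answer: $389$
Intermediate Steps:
$A{\left(f \right)} = f + 2 f^{2}$ ($A{\left(f \right)} = \left(f^{2} + f^{2}\right) + f = 2 f^{2} + f = f + 2 f^{2}$)
$A{\left(14 \right)} + z{\left(10 - -3 \right)} = 14 \left(1 + 2 \cdot 14\right) - 17 = 14 \left(1 + 28\right) - 17 = 14 \cdot 29 - 17 = 406 - 17 = 389$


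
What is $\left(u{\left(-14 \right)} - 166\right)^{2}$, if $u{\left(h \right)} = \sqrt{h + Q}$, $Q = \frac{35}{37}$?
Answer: $\frac{\left(6142 - i \sqrt{17871}\right)^{2}}{1369} \approx 27543.0 - 1199.5 i$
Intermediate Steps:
$Q = \frac{35}{37}$ ($Q = 35 \cdot \frac{1}{37} = \frac{35}{37} \approx 0.94595$)
$u{\left(h \right)} = \sqrt{\frac{35}{37} + h}$ ($u{\left(h \right)} = \sqrt{h + \frac{35}{37}} = \sqrt{\frac{35}{37} + h}$)
$\left(u{\left(-14 \right)} - 166\right)^{2} = \left(\frac{\sqrt{1295 + 1369 \left(-14\right)}}{37} - 166\right)^{2} = \left(\frac{\sqrt{1295 - 19166}}{37} - 166\right)^{2} = \left(\frac{\sqrt{-17871}}{37} - 166\right)^{2} = \left(\frac{i \sqrt{17871}}{37} - 166\right)^{2} = \left(-166 + \frac{i \sqrt{17871}}{37}\right)^{2}$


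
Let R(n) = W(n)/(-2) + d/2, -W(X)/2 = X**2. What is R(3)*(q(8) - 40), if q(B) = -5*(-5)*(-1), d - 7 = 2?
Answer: -1755/2 ≈ -877.50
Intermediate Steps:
d = 9 (d = 7 + 2 = 9)
q(B) = -25 (q(B) = 25*(-1) = -25)
W(X) = -2*X**2
R(n) = 9/2 + n**2 (R(n) = -2*n**2/(-2) + 9/2 = -2*n**2*(-1/2) + 9*(1/2) = n**2 + 9/2 = 9/2 + n**2)
R(3)*(q(8) - 40) = (9/2 + 3**2)*(-25 - 40) = (9/2 + 9)*(-65) = (27/2)*(-65) = -1755/2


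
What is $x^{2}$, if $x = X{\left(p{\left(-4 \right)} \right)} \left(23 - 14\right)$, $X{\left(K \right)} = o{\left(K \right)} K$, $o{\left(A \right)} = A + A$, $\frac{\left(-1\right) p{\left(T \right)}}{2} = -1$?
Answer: $5184$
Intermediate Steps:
$p{\left(T \right)} = 2$ ($p{\left(T \right)} = \left(-2\right) \left(-1\right) = 2$)
$o{\left(A \right)} = 2 A$
$X{\left(K \right)} = 2 K^{2}$ ($X{\left(K \right)} = 2 K K = 2 K^{2}$)
$x = 72$ ($x = 2 \cdot 2^{2} \left(23 - 14\right) = 2 \cdot 4 \cdot 9 = 8 \cdot 9 = 72$)
$x^{2} = 72^{2} = 5184$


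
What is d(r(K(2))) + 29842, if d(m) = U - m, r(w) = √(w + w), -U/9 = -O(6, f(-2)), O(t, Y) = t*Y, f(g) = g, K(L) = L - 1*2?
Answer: 29734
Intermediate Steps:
K(L) = -2 + L (K(L) = L - 2 = -2 + L)
O(t, Y) = Y*t
U = -108 (U = -(-9)*(-2*6) = -(-9)*(-12) = -9*12 = -108)
r(w) = √2*√w (r(w) = √(2*w) = √2*√w)
d(m) = -108 - m
d(r(K(2))) + 29842 = (-108 - √2*√(-2 + 2)) + 29842 = (-108 - √2*√0) + 29842 = (-108 - √2*0) + 29842 = (-108 - 1*0) + 29842 = (-108 + 0) + 29842 = -108 + 29842 = 29734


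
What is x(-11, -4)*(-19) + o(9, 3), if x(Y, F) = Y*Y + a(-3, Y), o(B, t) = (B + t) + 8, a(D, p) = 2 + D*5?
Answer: -2032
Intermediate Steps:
a(D, p) = 2 + 5*D
o(B, t) = 8 + B + t
x(Y, F) = -13 + Y² (x(Y, F) = Y*Y + (2 + 5*(-3)) = Y² + (2 - 15) = Y² - 13 = -13 + Y²)
x(-11, -4)*(-19) + o(9, 3) = (-13 + (-11)²)*(-19) + (8 + 9 + 3) = (-13 + 121)*(-19) + 20 = 108*(-19) + 20 = -2052 + 20 = -2032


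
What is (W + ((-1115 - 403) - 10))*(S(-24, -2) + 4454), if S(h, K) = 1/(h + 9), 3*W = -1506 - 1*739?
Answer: -456238661/45 ≈ -1.0139e+7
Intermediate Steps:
W = -2245/3 (W = (-1506 - 1*739)/3 = (-1506 - 739)/3 = (1/3)*(-2245) = -2245/3 ≈ -748.33)
S(h, K) = 1/(9 + h)
(W + ((-1115 - 403) - 10))*(S(-24, -2) + 4454) = (-2245/3 + ((-1115 - 403) - 10))*(1/(9 - 24) + 4454) = (-2245/3 + (-1518 - 10))*(1/(-15) + 4454) = (-2245/3 - 1528)*(-1/15 + 4454) = -6829/3*66809/15 = -456238661/45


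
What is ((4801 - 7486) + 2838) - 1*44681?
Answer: -44528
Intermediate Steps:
((4801 - 7486) + 2838) - 1*44681 = (-2685 + 2838) - 44681 = 153 - 44681 = -44528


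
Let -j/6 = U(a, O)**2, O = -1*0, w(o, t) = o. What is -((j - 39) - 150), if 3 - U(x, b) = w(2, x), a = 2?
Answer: 195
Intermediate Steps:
O = 0
U(x, b) = 1 (U(x, b) = 3 - 1*2 = 3 - 2 = 1)
j = -6 (j = -6*1**2 = -6*1 = -6)
-((j - 39) - 150) = -((-6 - 39) - 150) = -(-45 - 150) = -1*(-195) = 195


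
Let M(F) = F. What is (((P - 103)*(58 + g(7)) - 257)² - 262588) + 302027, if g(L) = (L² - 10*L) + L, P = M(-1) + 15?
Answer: 17453368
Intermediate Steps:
P = 14 (P = -1 + 15 = 14)
g(L) = L² - 9*L
(((P - 103)*(58 + g(7)) - 257)² - 262588) + 302027 = (((14 - 103)*(58 + 7*(-9 + 7)) - 257)² - 262588) + 302027 = ((-89*(58 + 7*(-2)) - 257)² - 262588) + 302027 = ((-89*(58 - 14) - 257)² - 262588) + 302027 = ((-89*44 - 257)² - 262588) + 302027 = ((-3916 - 257)² - 262588) + 302027 = ((-4173)² - 262588) + 302027 = (17413929 - 262588) + 302027 = 17151341 + 302027 = 17453368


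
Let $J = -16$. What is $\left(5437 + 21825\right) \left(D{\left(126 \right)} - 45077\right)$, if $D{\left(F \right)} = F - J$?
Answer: $-1225017970$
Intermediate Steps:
$D{\left(F \right)} = 16 + F$ ($D{\left(F \right)} = F - -16 = F + 16 = 16 + F$)
$\left(5437 + 21825\right) \left(D{\left(126 \right)} - 45077\right) = \left(5437 + 21825\right) \left(\left(16 + 126\right) - 45077\right) = 27262 \left(142 - 45077\right) = 27262 \left(-44935\right) = -1225017970$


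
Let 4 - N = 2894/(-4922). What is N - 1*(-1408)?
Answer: 3476379/2461 ≈ 1412.6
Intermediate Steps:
N = 11291/2461 (N = 4 - 2894/(-4922) = 4 - 2894*(-1)/4922 = 4 - 1*(-1447/2461) = 4 + 1447/2461 = 11291/2461 ≈ 4.5880)
N - 1*(-1408) = 11291/2461 - 1*(-1408) = 11291/2461 + 1408 = 3476379/2461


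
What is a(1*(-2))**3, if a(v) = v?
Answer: -8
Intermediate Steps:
a(1*(-2))**3 = (1*(-2))**3 = (-2)**3 = -8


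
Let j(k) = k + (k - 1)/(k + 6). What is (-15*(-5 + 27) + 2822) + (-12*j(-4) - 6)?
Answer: 2564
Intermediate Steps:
j(k) = k + (-1 + k)/(6 + k)
(-15*(-5 + 27) + 2822) + (-12*j(-4) - 6) = (-15*(-5 + 27) + 2822) + (-12*(-1 + (-4)² + 7*(-4))/(6 - 4) - 6) = (-15*22 + 2822) + (-12*(-1 + 16 - 28)/2 - 6) = (-330 + 2822) + (-6*(-13) - 6) = 2492 + (-12*(-13/2) - 6) = 2492 + (78 - 6) = 2492 + 72 = 2564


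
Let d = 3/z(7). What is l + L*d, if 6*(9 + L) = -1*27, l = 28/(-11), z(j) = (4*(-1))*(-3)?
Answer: -521/88 ≈ -5.9205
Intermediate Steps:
z(j) = 12 (z(j) = -4*(-3) = 12)
l = -28/11 (l = 28*(-1/11) = -28/11 ≈ -2.5455)
L = -27/2 (L = -9 + (-1*27)/6 = -9 + (1/6)*(-27) = -9 - 9/2 = -27/2 ≈ -13.500)
d = 1/4 (d = 3/12 = 3*(1/12) = 1/4 ≈ 0.25000)
l + L*d = -28/11 - 27/2*1/4 = -28/11 - 27/8 = -521/88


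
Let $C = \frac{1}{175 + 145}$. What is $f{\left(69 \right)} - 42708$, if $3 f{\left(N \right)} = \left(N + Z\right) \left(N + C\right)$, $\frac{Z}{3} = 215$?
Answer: $- \frac{4205641}{160} \approx -26285.0$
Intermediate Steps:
$Z = 645$ ($Z = 3 \cdot 215 = 645$)
$C = \frac{1}{320} \approx 0.003125$
$f{\left(N \right)} = \frac{\left(645 + N\right) \left(\frac{1}{320} + N\right)}{3}$ ($f{\left(N \right)} = \frac{\left(N + 645\right) \left(N + \frac{1}{320}\right)}{3} = \frac{\left(645 + N\right) \left(\frac{1}{320} + N\right)}{3}$)
$f{\left(69 \right)} - 42708 = \left(\frac{43}{64} + \frac{69^{2}}{3} + \frac{206401}{960} \cdot 69\right) - 42708 = \left(\frac{43}{64} + \frac{1}{3} \cdot 4761 + \frac{4747223}{320}\right) - 42708 = \left(\frac{43}{64} + 1587 + \frac{4747223}{320}\right) - 42708 = \frac{2627639}{160} - 42708 = - \frac{4205641}{160}$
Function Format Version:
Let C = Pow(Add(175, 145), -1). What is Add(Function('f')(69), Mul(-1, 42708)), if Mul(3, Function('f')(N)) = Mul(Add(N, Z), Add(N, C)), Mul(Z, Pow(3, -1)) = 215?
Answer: Rational(-4205641, 160) ≈ -26285.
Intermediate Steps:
Z = 645 (Z = Mul(3, 215) = 645)
C = Rational(1, 320) (C = Pow(320, -1) = Rational(1, 320) ≈ 0.0031250)
Function('f')(N) = Mul(Rational(1, 3), Add(645, N), Add(Rational(1, 320), N)) (Function('f')(N) = Mul(Rational(1, 3), Mul(Add(N, 645), Add(N, Rational(1, 320)))) = Mul(Rational(1, 3), Mul(Add(645, N), Add(Rational(1, 320), N))) = Mul(Rational(1, 3), Add(645, N), Add(Rational(1, 320), N)))
Add(Function('f')(69), Mul(-1, 42708)) = Add(Add(Rational(43, 64), Mul(Rational(1, 3), Pow(69, 2)), Mul(Rational(206401, 960), 69)), Mul(-1, 42708)) = Add(Add(Rational(43, 64), Mul(Rational(1, 3), 4761), Rational(4747223, 320)), -42708) = Add(Add(Rational(43, 64), 1587, Rational(4747223, 320)), -42708) = Add(Rational(2627639, 160), -42708) = Rational(-4205641, 160)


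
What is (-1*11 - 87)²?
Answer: 9604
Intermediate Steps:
(-1*11 - 87)² = (-11 - 87)² = (-98)² = 9604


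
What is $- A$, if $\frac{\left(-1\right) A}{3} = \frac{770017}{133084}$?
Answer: $\frac{2310051}{133084} \approx 17.358$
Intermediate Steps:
$A = - \frac{2310051}{133084}$ ($A = - 3 \cdot \frac{770017}{133084} = - 3 \cdot 770017 \cdot \frac{1}{133084} = \left(-3\right) \frac{770017}{133084} = - \frac{2310051}{133084} \approx -17.358$)
$- A = \left(-1\right) \left(- \frac{2310051}{133084}\right) = \frac{2310051}{133084}$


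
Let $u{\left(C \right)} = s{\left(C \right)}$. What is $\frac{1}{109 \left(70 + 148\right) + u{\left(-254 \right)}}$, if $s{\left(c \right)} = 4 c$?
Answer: $\frac{1}{22746} \approx 4.3964 \cdot 10^{-5}$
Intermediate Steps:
$u{\left(C \right)} = 4 C$
$\frac{1}{109 \left(70 + 148\right) + u{\left(-254 \right)}} = \frac{1}{109 \left(70 + 148\right) + 4 \left(-254\right)} = \frac{1}{109 \cdot 218 - 1016} = \frac{1}{23762 - 1016} = \frac{1}{22746}$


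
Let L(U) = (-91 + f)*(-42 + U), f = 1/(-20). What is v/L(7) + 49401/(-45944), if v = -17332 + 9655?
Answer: -680187633/195216056 ≈ -3.4843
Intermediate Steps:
f = -1/20 ≈ -0.050000
L(U) = 38241/10 - 1821*U/20 (L(U) = (-91 - 1/20)*(-42 + U) = -1821*(-42 + U)/20 = 38241/10 - 1821*U/20)
v = -7677
v/L(7) + 49401/(-45944) = -7677/(38241/10 - 1821/20*7) + 49401/(-45944) = -7677/(38241/10 - 12747/20) + 49401*(-1/45944) = -7677/12747/4 - 49401/45944 = -7677*4/12747 - 49401/45944 = -10236/4249 - 49401/45944 = -680187633/195216056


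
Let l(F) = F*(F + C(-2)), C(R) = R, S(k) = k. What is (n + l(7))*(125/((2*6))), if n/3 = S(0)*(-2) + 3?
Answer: 1375/3 ≈ 458.33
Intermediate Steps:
n = 9 (n = 3*(0*(-2) + 3) = 3*(0 + 3) = 3*3 = 9)
l(F) = F*(-2 + F) (l(F) = F*(F - 2) = F*(-2 + F))
(n + l(7))*(125/((2*6))) = (9 + 7*(-2 + 7))*(125/((2*6))) = (9 + 7*5)*(125/12) = (9 + 35)*(125*(1/12)) = 44*(125/12) = 1375/3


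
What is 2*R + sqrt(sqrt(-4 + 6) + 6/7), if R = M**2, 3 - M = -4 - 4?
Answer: 242 + sqrt(42 + 49*sqrt(2))/7 ≈ 243.51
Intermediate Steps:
M = 11 (M = 3 - (-4 - 4) = 3 - 1*(-8) = 3 + 8 = 11)
R = 121 (R = 11**2 = 121)
2*R + sqrt(sqrt(-4 + 6) + 6/7) = 2*121 + sqrt(sqrt(-4 + 6) + 6/7) = 242 + sqrt(sqrt(2) + 6*(1/7)) = 242 + sqrt(sqrt(2) + 6/7) = 242 + sqrt(6/7 + sqrt(2))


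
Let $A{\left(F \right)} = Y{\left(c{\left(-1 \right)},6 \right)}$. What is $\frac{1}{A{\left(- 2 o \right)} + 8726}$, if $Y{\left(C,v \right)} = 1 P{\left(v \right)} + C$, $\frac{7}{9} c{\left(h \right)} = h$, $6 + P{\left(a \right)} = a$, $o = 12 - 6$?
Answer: $\frac{7}{61073} \approx 0.00011462$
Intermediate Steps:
$o = 6$
$P{\left(a \right)} = -6 + a$
$c{\left(h \right)} = \frac{9 h}{7}$
$Y{\left(C,v \right)} = -6 + C + v$ ($Y{\left(C,v \right)} = 1 \left(-6 + v\right) + C = \left(-6 + v\right) + C = -6 + C + v$)
$A{\left(F \right)} = - \frac{9}{7}$ ($A{\left(F \right)} = -6 + \frac{9}{7} \left(-1\right) + 6 = -6 - \frac{9}{7} + 6 = - \frac{9}{7}$)
$\frac{1}{A{\left(- 2 o \right)} + 8726} = \frac{1}{- \frac{9}{7} + 8726} = \frac{1}{\frac{61073}{7}} = \frac{7}{61073}$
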